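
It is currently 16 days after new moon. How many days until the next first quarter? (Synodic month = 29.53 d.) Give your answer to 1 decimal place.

20.9 days

First quarter occurs at elongation 90°, i.e. at age 29.53 × 90/360 = 7.383 d.
Already past this cycle's first quarter; the next is at 7.383 + 29.53 = 36.913 d, so 36.913 − 16 = 20.913 days.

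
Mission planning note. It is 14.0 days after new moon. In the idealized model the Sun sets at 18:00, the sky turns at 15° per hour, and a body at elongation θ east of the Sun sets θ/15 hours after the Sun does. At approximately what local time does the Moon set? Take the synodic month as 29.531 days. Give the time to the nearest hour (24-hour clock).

Elongation θ = 360° × 14.0/29.531 ≈ 170.7°.
At 15° of sky rotation per hour, 170.7° corresponds to a 11.38 h lag.
18:00 + 11.38 h ≈ 05:23 → 05:00 to the nearest hour.

05:00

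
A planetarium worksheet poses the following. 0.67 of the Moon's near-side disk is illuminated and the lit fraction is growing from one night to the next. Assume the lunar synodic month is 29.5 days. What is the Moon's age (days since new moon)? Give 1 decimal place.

9.0 days

cos θ = 1 − 2f = -0.340, giving a principal value of 109.9°.
The Moon is waxing (0°–180°), so θ = 109.9° directly.
That fraction of the synodic month is 109.9/360 × 29.5 d ≈ 9.00 d.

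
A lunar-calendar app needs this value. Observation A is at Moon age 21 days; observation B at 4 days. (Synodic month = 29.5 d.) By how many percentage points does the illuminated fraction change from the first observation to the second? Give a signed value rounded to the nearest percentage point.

-45 percentage points

θ₁ = 360° × 21/29.5 = 256.3°, f₁ = (1 − cos θ₁)/2 = 0.619.
θ₂ = 360° × 4/29.5 = 48.8°, f₂ = (1 − cos θ₂)/2 = 0.171.
Change = f₂ − f₁ = -0.448 → -45 percentage points.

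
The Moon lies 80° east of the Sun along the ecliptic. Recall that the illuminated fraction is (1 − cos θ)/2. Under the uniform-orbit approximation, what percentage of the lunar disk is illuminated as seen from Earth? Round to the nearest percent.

41%

f = (1 − cos 80°)/2 = (1 − 0.174)/2 ≈ 0.413, i.e. 41%.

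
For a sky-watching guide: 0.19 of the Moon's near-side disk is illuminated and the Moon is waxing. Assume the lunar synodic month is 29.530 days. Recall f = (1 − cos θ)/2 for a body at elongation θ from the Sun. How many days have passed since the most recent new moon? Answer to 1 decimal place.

Invert f = (1 − cos θ)/2 to get cos θ = 1 − 2(0.19) = 0.620, hence θ₀ = arccos 0.620 = 51.7°.
Before full moon the principal value applies: θ = 51.7°.
At 360°/29.530 d per day, 51.7° corresponds to 4.24 days.

4.2 days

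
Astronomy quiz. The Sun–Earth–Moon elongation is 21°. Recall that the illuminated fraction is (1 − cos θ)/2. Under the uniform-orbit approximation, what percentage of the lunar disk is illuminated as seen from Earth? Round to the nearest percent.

3%

Half-versine of 21°: (1 − 0.934)/2 = 0.033, i.e. 3%.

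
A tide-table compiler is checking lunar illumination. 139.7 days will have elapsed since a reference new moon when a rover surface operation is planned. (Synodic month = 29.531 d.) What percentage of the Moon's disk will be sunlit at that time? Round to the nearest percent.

56%

Reduce mod P: 139.7 − 4×29.531 = 21.58 d into the current lunation.
Phase angle: θ = 360°·(21.58 d)/(29.531 d) = 263.0°.
With cos θ = (-0.121), the lit fraction is (1 − (-0.121))/2 ≈ 0.561, so 56%.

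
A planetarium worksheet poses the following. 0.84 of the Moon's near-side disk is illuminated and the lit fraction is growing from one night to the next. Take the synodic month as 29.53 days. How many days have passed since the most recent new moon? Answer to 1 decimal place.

10.9 days

Invert f = (1 − cos θ)/2 to get cos θ = 1 − 2(0.84) = -0.680, hence θ₀ = arccos -0.680 = 132.8°.
Before full moon the principal value applies: θ = 132.8°.
At 360°/29.53 d per day, 132.8° corresponds to 10.90 days.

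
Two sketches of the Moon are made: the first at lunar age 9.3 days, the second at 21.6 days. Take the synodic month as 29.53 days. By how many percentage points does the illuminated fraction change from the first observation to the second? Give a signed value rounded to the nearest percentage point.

-14 percentage points

θ₁ = 360° × 9.3/29.53 = 113.4°, f₁ = (1 − cos θ₁)/2 = 0.698.
θ₂ = 360° × 21.6/29.53 = 263.3°, f₂ = (1 − cos θ₂)/2 = 0.558.
Change = f₂ − f₁ = -0.140 → -14 percentage points.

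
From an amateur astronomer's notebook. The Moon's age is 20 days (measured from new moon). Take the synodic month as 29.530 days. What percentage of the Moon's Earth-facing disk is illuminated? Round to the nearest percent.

72%

Elongation θ = 360° × 20/29.530 ≈ 243.8°.
With cos θ = (-0.441), the lit fraction is (1 − (-0.441))/2 ≈ 0.721, so 72%.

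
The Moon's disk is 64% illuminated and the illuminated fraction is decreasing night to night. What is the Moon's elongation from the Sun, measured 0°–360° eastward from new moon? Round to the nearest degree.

Invert f = (1 − cos θ)/2 to get cos θ = 1 − 2(0.64) = -0.280, hence θ₀ = arccos -0.280 = 106.3°.
A waning Moon lies in 180°–360°, so θ = 360° − 106.3° = 253.7°.

254°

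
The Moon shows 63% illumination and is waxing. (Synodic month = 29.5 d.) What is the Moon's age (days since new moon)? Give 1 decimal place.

8.6 days

Invert f = (1 − cos θ)/2 to get cos θ = 1 − 2(0.63) = -0.260, hence θ₀ = arccos -0.260 = 105.1°.
Before full moon the principal value applies: θ = 105.1°.
Age = 29.5 × 105.1°/360° ≈ 8.61 days.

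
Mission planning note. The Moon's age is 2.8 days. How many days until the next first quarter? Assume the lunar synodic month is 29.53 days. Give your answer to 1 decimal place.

4.6 days

First quarter is 0.25 of the way through the cycle: age 0.25 × 29.53 = 7.383 d.
So 4.583 days remain (7.383 − 2.8).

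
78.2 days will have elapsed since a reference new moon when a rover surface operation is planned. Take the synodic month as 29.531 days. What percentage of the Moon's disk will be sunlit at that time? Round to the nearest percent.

78.2/29.531 = 2.648 lunations, so 2 complete cycles and 19.14 d into the next.
The Moon has covered 19.14/29.531 of its cycle, so θ ≈ 360° × 19.14/29.531 = 233.3°.
cos 233.3° = (-0.598), so f = (1 − (-0.598))/2 = 0.799, so 80%.

80%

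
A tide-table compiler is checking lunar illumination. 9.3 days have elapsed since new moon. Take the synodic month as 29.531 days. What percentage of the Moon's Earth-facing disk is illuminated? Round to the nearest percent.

70%

The Moon has covered 9.3/29.531 of its cycle, so θ ≈ 360° × 9.3/29.531 = 113.4°.
Illuminated fraction = (1 − cos 113.4°)/2 = (1 − (-0.397))/2 ≈ 0.698, so 70%.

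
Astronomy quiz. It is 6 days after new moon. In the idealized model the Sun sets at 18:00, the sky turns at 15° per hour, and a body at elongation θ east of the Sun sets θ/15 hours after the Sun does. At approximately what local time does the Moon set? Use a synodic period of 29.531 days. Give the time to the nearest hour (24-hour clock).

The Moon has covered 6/29.531 of its cycle, so θ ≈ 360° × 6/29.531 = 73.1°.
Delay after the Sun = 73.1° / (15°/h) ≈ 4.88 h.
18:00 + 4.88 h ≈ 22:53 → 23:00 to the nearest hour.

23:00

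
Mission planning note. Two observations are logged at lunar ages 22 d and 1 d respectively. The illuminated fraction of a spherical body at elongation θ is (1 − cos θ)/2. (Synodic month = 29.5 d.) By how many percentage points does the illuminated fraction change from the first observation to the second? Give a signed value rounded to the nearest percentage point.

First observation: θ = 360°·22/29.5 = 268.5°, so f = 0.513.
Second observation: θ = 12.2°, f = 0.011.
Δf = 0.011 − 0.513 = -0.502, i.e. -50 pp.

-50 pp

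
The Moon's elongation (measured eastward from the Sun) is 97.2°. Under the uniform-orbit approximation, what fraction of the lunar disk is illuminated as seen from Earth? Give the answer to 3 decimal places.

0.563

Half-versine of 97.2°: (1 − (-0.125))/2 = 0.563.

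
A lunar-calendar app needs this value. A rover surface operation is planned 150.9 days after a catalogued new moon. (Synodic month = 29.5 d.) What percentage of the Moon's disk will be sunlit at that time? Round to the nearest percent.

13%

Reduce mod P: 150.9 − 5×29.5 = 3.40 d into the current lunation.
The Moon has covered 3.40/29.5 of its cycle, so θ ≈ 360° × 3.40/29.5 = 41.5°.
With cos θ = 0.749, the lit fraction is (1 − 0.749)/2 ≈ 0.125, so 13%.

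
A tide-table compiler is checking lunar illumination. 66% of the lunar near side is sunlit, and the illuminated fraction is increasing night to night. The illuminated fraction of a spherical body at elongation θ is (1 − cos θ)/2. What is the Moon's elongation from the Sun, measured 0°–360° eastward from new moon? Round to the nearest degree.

Invert f = (1 − cos θ)/2 to get cos θ = 1 − 2(0.66) = -0.320, hence θ₀ = arccos -0.320 = 108.7°.
Waxing ⇒ before full, so θ = 108.7°.

109°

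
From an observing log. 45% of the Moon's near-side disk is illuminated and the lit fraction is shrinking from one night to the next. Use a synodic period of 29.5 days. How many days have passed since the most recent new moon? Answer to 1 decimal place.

From f = (1 − cos θ)/2: cos θ = 1 − 2×0.45 = 0.100; arccos → 84.3°.
Since the Moon is past full (waning), take the reflex angle: θ = 360° − 84.3° = 275.7°.
That fraction of the synodic month is 275.7/360 × 29.5 d ≈ 22.60 d.

22.6 days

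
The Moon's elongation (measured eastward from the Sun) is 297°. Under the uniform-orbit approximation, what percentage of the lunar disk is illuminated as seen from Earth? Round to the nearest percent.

27%

f = (1 − cos 297°)/2 = (1 − 0.454)/2 ≈ 0.273, i.e. 27%.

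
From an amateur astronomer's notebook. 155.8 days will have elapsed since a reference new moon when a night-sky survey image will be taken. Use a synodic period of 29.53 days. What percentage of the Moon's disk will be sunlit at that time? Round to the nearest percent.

155.8/29.53 = 5.276 lunations, so 5 complete cycles and 8.15 d into the next.
Elongation θ = 360° × 8.15/29.53 ≈ 99.4°.
With cos θ = (-0.163), the lit fraction is (1 − (-0.163))/2 ≈ 0.581, so 58%.

58%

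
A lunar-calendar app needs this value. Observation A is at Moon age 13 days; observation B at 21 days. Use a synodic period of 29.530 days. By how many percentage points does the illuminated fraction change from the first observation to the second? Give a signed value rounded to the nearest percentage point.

-34 pp

θ₁ = 360° × 13/29.530 = 158.5°, f₁ = (1 − cos θ₁)/2 = 0.965.
θ₂ = 360° × 21/29.530 = 256.0°, f₂ = (1 − cos θ₂)/2 = 0.621.
Change = f₂ − f₁ = -0.344 → -34 percentage points.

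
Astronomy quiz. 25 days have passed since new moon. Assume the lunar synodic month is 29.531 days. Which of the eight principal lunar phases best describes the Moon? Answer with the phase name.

waning crescent

At 25/29.531 of the cycle, θ ≈ 305° — the waning crescent range.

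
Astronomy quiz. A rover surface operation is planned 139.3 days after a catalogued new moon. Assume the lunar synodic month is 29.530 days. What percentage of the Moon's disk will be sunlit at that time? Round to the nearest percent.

60%

Reduce mod P: 139.3 − 4×29.530 = 21.18 d into the current lunation.
The Moon has covered 21.18/29.530 of its cycle, so θ ≈ 360° × 21.18/29.530 = 258.2°.
With cos θ = (-0.204), the lit fraction is (1 − (-0.204))/2 ≈ 0.602, so 60%.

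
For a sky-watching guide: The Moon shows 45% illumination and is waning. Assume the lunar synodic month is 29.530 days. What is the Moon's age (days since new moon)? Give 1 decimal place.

From f = (1 − cos θ)/2: cos θ = 1 − 2×0.45 = 0.100; arccos → 84.3°.
A waning Moon lies in 180°–360°, so θ = 360° − 84.3° = 275.7°.
At 360°/29.530 d per day, 275.7° corresponds to 22.62 days.

22.6 days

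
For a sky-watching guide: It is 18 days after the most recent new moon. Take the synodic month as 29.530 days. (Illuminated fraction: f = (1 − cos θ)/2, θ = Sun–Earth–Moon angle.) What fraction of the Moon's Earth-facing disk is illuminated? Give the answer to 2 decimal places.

0.89

Elongation θ = 360° × 18/29.530 ≈ 219.4°.
cos 219.4° = (-0.772), so f = (1 − (-0.772))/2 = 0.886.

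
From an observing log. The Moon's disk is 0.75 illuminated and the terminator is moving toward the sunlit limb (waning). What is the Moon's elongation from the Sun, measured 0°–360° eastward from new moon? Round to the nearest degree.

cos θ = 1 − 2f = -0.500, giving a principal value of 120.0°.
Since the Moon is past full (waning), take the reflex angle: θ = 360° − 120.0° = 240.0°.

240°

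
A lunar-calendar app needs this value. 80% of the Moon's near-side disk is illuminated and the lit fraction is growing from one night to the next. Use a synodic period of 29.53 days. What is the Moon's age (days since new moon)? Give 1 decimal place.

10.4 days

cos θ = 1 − 2f = -0.600, giving a principal value of 126.9°.
The Moon is waxing (0°–180°), so θ = 126.9° directly.
At 360°/29.53 d per day, 126.9° corresponds to 10.41 days.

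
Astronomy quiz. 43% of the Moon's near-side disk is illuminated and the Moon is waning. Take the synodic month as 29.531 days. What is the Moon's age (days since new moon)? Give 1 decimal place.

22.8 days

cos θ = 1 − 2f = 0.140, giving a principal value of 82.0°.
Waning ⇒ past full, so θ = 360° − 82.0° = 278.0°.
That fraction of the synodic month is 278.0/360 × 29.531 d ≈ 22.81 d.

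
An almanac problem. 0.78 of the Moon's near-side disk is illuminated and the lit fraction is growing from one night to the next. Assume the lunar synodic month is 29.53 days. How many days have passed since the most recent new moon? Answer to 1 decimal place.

10.2 days

From f = (1 − cos θ)/2: cos θ = 1 − 2×0.78 = -0.560; arccos → 124.1°.
The Moon is waxing (0°–180°), so θ = 124.1° directly.
At 360°/29.53 d per day, 124.1° corresponds to 10.18 days.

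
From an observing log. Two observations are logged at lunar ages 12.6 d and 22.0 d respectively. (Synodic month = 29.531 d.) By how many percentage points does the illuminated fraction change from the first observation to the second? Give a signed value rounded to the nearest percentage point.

-43 percentage points

First observation: θ = 360°·12.6/29.531 = 153.6°, so f = 0.948.
Second observation: θ = 268.2°, f = 0.516.
Δf = 0.516 − 0.948 = -0.432, i.e. -43 pp.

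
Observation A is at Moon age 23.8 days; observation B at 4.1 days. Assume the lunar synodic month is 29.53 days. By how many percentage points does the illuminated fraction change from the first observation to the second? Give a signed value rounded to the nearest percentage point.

-15 percentage points

First observation: θ = 360°·23.8/29.53 = 290.1°, so f = 0.328.
Second observation: θ = 50.0°, f = 0.178.
Δf = 0.178 − 0.328 = -0.149, i.e. -15 pp.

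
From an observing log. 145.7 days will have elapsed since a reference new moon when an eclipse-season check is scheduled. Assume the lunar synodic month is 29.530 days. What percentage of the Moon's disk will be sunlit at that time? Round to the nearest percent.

145.7 d spans 4 complete synodic months (4 × 29.530 = 118.12 d) plus 27.58 d.
The Moon has covered 27.58/29.530 of its cycle, so θ ≈ 360° × 27.58/29.530 = 336.2°.
Illuminated fraction = (1 − cos 336.2°)/2 = (1 − 0.915)/2 ≈ 0.042, so 4%.

4%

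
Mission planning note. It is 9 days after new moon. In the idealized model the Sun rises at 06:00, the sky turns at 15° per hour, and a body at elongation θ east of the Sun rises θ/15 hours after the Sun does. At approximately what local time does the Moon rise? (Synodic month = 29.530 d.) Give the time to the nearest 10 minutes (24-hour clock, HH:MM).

Elongation θ = 360° × 9/29.530 ≈ 109.7°.
At 15° of sky rotation per hour, 109.7° corresponds to a 7.31 h lag.
06:00 + 7.315 h ≈ 13:19 → 13:20 to the nearest ten minutes.

13:20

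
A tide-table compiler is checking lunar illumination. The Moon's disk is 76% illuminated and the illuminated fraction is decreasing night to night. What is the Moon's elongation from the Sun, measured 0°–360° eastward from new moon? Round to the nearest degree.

Invert f = (1 − cos θ)/2 to get cos θ = 1 − 2(0.76) = -0.520, hence θ₀ = arccos -0.520 = 121.3°.
Since the Moon is past full (waning), take the reflex angle: θ = 360° − 121.3° = 238.7°.

239°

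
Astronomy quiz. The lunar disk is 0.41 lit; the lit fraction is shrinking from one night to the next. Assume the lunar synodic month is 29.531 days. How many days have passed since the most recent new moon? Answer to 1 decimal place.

Invert f = (1 − cos θ)/2 to get cos θ = 1 − 2(0.41) = 0.180, hence θ₀ = arccos 0.180 = 79.6°.
Since the Moon is past full (waning), take the reflex angle: θ = 360° − 79.6° = 280.4°.
At 360°/29.531 d per day, 280.4° corresponds to 23.00 days.

23.0 days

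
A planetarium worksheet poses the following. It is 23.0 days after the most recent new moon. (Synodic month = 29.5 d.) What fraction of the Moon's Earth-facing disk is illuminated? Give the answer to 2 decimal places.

0.41

Elongation θ = 360° × 23.0/29.5 ≈ 280.7°.
With cos θ = 0.185, the lit fraction is (1 − 0.185)/2 ≈ 0.407.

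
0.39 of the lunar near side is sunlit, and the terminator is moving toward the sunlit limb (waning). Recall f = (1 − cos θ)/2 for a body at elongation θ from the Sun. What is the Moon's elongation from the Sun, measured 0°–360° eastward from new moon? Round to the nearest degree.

283°

Invert f = (1 − cos θ)/2 to get cos θ = 1 − 2(0.39) = 0.220, hence θ₀ = arccos 0.220 = 77.3°.
Waning ⇒ past full, so θ = 360° − 77.3° = 282.7°.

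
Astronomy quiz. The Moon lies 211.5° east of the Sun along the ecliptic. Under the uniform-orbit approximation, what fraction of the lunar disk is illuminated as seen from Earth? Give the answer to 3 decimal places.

0.926

Half-versine of 211.5°: (1 − (-0.853))/2 = 0.926.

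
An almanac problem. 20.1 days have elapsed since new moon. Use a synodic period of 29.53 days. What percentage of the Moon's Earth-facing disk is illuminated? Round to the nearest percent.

71%

Elongation θ = 360° × 20.1/29.53 ≈ 245.0°.
cos 245.0° = (-0.422), so f = (1 − (-0.422))/2 = 0.711, so 71%.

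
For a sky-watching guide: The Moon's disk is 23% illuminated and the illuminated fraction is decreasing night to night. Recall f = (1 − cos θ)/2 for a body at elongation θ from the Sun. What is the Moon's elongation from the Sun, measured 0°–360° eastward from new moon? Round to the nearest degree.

303°

Invert f = (1 − cos θ)/2 to get cos θ = 1 − 2(0.23) = 0.540, hence θ₀ = arccos 0.540 = 57.3°.
Since the Moon is past full (waning), take the reflex angle: θ = 360° − 57.3° = 302.7°.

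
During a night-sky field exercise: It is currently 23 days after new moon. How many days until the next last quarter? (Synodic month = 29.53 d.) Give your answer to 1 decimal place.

28.7 days

Last quarter is 0.75 of the way through the cycle: age 0.75 × 29.53 = 22.148 d.
Already past this cycle's last quarter; the next is at 22.148 + 29.53 = 51.678 d, so 51.678 − 23 = 28.678 days.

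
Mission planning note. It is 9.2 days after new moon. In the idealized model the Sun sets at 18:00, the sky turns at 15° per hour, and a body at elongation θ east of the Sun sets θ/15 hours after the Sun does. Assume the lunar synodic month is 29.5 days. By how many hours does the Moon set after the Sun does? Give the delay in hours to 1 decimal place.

Phase angle: θ = 360°·(9.2 d)/(29.5 d) = 112.3°.
The Moon trails the Sun by θ/15 = 112.3/15 ≈ 7.48 hours.
So the Moon sets 7.48 h after the Sun.

7.5 h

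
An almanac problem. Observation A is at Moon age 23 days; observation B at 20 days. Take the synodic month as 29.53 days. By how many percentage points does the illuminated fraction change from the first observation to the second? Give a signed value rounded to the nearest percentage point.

θ₁ = 360° × 23/29.53 = 280.4°, f₁ = (1 − cos θ₁)/2 = 0.410.
θ₂ = 360° × 20/29.53 = 243.8°, f₂ = (1 − cos θ₂)/2 = 0.721.
Change = f₂ − f₁ = +0.311 → +31 percentage points.

+31 percentage points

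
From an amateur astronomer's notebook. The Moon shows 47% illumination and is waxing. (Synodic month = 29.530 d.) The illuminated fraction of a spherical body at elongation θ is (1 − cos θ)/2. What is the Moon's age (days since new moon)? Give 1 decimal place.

Invert f = (1 − cos θ)/2 to get cos θ = 1 − 2(0.47) = 0.060, hence θ₀ = arccos 0.060 = 86.6°.
The Moon is waxing (0°–180°), so θ = 86.6° directly.
Age = 29.530 × 86.6°/360° ≈ 7.10 days.

7.1 days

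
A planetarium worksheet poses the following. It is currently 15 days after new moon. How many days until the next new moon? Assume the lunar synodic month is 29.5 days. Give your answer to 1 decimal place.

14.5 days

One full lunation from the last new moon is 29.5 d; remaining = 29.5 − 15 = 14.500 d.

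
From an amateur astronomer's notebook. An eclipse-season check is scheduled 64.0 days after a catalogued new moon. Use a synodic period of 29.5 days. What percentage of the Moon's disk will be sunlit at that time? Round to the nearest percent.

64.0/29.5 = 2.169 lunations, so 2 complete cycles and 5.00 d into the next.
Elongation θ = 360° × 5.00/29.5 ≈ 61.0°.
With cos θ = 0.485, the lit fraction is (1 − 0.485)/2 ≈ 0.258, so 26%.

26%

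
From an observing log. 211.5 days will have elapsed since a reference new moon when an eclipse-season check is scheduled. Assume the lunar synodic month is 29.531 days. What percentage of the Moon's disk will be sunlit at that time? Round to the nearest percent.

24%

211.5/29.531 = 7.162 lunations, so 7 complete cycles and 4.78 d into the next.
The Moon has covered 4.78/29.531 of its cycle, so θ ≈ 360° × 4.78/29.531 = 58.3°.
cos 58.3° = 0.525, so f = (1 − 0.525)/2 = 0.237, so 24%.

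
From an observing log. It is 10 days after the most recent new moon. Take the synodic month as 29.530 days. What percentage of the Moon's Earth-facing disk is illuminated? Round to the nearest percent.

The Moon has covered 10/29.530 of its cycle, so θ ≈ 360° × 10/29.530 = 121.9°.
Illuminated fraction = (1 − cos 121.9°)/2 = (1 − (-0.529))/2 ≈ 0.764, so 76%.

76%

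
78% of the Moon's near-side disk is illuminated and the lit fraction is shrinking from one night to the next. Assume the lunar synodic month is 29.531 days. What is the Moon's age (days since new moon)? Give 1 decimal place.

19.4 days

From f = (1 − cos θ)/2: cos θ = 1 − 2×0.78 = -0.560; arccos → 124.1°.
A waning Moon lies in 180°–360°, so θ = 360° − 124.1° = 235.9°.
That fraction of the synodic month is 235.9/360 × 29.531 d ≈ 19.35 d.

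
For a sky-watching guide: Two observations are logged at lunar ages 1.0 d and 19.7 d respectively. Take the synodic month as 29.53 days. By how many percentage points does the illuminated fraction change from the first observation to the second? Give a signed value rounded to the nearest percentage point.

First observation: θ = 360°·1.0/29.53 = 12.2°, so f = 0.011.
Second observation: θ = 240.2°, f = 0.749.
Δf = 0.749 − 0.011 = +0.737, i.e. +74 pp.

+74 percentage points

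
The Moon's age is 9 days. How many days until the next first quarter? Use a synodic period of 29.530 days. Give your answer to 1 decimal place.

First quarter is 0.25 of the way through the cycle: age 0.25 × 29.530 = 7.383 d.
This lunation's first quarter (7.383 d) has passed, so add one period: 36.913 − 9 = 27.913 days.

27.9 days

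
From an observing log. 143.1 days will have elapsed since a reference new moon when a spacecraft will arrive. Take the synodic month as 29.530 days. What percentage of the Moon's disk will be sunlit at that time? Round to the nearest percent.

143.1 d spans 4 complete synodic months (4 × 29.530 = 118.12 d) plus 24.98 d.
The Moon has covered 24.98/29.530 of its cycle, so θ ≈ 360° × 24.98/29.530 = 304.5°.
With cos θ = 0.567, the lit fraction is (1 − 0.567)/2 ≈ 0.217, so 22%.

22%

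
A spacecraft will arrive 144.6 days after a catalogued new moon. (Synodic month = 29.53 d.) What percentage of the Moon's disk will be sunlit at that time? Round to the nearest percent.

Reduce mod P: 144.6 − 4×29.53 = 26.48 d into the current lunation.
The Moon has covered 26.48/29.53 of its cycle, so θ ≈ 360° × 26.48/29.53 = 322.8°.
Illuminated fraction = (1 − cos 322.8°)/2 = (1 − 0.797)/2 ≈ 0.102, so 10%.

10%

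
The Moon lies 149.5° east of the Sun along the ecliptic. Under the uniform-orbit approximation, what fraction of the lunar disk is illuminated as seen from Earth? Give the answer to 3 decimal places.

Half-versine of 149.5°: (1 − (-0.862))/2 = 0.931.

0.931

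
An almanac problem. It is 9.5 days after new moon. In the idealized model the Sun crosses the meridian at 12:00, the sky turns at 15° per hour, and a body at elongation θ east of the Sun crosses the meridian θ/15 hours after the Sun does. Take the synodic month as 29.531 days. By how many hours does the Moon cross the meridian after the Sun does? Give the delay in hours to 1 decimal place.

Elongation θ = 360° × 9.5/29.531 ≈ 115.8°.
At 15° of sky rotation per hour, 115.8° corresponds to a 7.72 h lag.
So the Moon crosses the meridian 7.72 h after the Sun.

7.7 h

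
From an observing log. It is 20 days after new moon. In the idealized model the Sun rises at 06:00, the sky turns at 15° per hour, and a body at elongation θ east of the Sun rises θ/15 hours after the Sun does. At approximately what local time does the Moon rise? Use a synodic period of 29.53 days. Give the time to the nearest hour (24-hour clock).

Elongation θ = 360° × 20/29.53 ≈ 243.8°.
The Moon trails the Sun by θ/15 = 243.8/15 ≈ 16.25 hours.
06:00 + 16.25 h ≈ 22:15 → 22:00 to the nearest hour.

22:00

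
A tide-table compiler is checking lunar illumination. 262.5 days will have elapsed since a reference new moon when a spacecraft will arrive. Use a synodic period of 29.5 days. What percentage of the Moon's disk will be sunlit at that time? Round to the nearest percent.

Reduce mod P: 262.5 − 8×29.5 = 26.50 d into the current lunation.
Phase angle: θ = 360°·(26.50 d)/(29.5 d) = 323.4°.
Illuminated fraction = (1 − cos 323.4°)/2 = (1 − 0.803)/2 ≈ 0.099, so 10%.

10%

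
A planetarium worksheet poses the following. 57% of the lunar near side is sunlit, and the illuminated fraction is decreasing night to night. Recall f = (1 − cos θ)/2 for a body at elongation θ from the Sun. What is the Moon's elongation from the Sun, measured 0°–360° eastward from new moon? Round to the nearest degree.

262°

Invert f = (1 − cos θ)/2 to get cos θ = 1 − 2(0.57) = -0.140, hence θ₀ = arccos -0.140 = 98.0°.
A waning Moon lies in 180°–360°, so θ = 360° − 98.0° = 262.0°.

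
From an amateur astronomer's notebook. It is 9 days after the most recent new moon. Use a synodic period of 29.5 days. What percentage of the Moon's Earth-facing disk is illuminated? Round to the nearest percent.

67%

Elongation θ = 360° × 9/29.5 ≈ 109.8°.
With cos θ = (-0.339), the lit fraction is (1 − (-0.339))/2 ≈ 0.670, so 67%.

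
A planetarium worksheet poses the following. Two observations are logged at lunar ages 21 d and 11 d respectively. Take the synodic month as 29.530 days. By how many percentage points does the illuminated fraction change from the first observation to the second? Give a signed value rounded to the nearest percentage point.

First observation: θ = 360°·21/29.530 = 256.0°, so f = 0.621.
Second observation: θ = 134.1°, f = 0.848.
Δf = 0.848 − 0.621 = +0.227, i.e. +23 pp.

+23 percentage points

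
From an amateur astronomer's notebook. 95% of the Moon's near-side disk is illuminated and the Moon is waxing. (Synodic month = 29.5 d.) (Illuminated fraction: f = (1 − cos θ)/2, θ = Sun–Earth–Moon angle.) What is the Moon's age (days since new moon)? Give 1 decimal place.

12.6 days

Invert f = (1 − cos θ)/2 to get cos θ = 1 − 2(0.95) = -0.900, hence θ₀ = arccos -0.900 = 154.2°.
Before full moon the principal value applies: θ = 154.2°.
Age = 29.5 × 154.2°/360° ≈ 12.63 days.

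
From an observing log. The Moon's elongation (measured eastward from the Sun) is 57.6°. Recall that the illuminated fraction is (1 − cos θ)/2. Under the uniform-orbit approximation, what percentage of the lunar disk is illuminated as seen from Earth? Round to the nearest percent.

23%

f = (1 − cos 57.6°)/2 = (1 − 0.536)/2 ≈ 0.232, i.e. 23%.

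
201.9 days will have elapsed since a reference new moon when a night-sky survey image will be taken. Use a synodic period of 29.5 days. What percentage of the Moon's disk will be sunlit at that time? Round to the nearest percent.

22%

201.9 d spans 6 complete synodic months (6 × 29.5 = 177.00 d) plus 24.90 d.
Elongation θ = 360° × 24.90/29.5 ≈ 303.9°.
cos 303.9° = 0.557, so f = (1 − 0.557)/2 = 0.221, so 22%.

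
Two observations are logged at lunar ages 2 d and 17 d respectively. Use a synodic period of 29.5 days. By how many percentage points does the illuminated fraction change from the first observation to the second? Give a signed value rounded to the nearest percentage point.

First observation: θ = 360°·2/29.5 = 24.4°, so f = 0.045.
Second observation: θ = 207.5°, f = 0.944.
Δf = 0.944 − 0.045 = +0.899, i.e. +90 pp.

+90 percentage points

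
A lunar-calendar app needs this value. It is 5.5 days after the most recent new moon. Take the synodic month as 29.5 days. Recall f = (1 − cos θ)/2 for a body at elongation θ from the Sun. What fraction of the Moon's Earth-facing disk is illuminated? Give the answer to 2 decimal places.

0.31

Elongation θ = 360° × 5.5/29.5 ≈ 67.1°.
cos 67.1° = 0.389, so f = (1 − 0.389)/2 = 0.306.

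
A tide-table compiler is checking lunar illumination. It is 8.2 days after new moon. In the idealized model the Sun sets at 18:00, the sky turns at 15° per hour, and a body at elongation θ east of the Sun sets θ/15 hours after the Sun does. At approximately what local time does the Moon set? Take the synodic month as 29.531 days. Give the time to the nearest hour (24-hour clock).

Phase angle: θ = 360°·(8.2 d)/(29.531 d) = 100.0°.
The Moon trails the Sun by θ/15 = 100.0/15 ≈ 6.66 hours.
18:00 + 6.66 h ≈ 00:40 → 01:00 to the nearest hour.

01:00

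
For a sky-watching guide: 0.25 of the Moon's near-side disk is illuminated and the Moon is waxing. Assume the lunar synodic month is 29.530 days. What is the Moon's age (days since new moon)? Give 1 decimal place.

cos θ = 1 − 2f = 0.500, giving a principal value of 60.0°.
Before full moon the principal value applies: θ = 60.0°.
At 360°/29.530 d per day, 60.0° corresponds to 4.92 days.

4.9 days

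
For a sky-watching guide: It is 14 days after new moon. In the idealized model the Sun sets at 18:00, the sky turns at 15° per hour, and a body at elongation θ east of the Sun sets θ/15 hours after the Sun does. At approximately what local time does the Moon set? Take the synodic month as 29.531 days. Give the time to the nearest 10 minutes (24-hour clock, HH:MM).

Elongation θ = 360° × 14/29.531 ≈ 170.7°.
The Moon trails the Sun by θ/15 = 170.7/15 ≈ 11.38 hours.
18:00 + 11.378 h ≈ 05:23 → 05:20 to the nearest ten minutes.

05:20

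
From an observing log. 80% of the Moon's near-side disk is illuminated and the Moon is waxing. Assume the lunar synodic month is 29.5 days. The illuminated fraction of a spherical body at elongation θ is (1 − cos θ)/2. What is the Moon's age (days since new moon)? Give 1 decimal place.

Invert f = (1 − cos θ)/2 to get cos θ = 1 − 2(0.80) = -0.600, hence θ₀ = arccos -0.600 = 126.9°.
The Moon is waxing (0°–180°), so θ = 126.9° directly.
That fraction of the synodic month is 126.9/360 × 29.5 d ≈ 10.40 d.

10.4 days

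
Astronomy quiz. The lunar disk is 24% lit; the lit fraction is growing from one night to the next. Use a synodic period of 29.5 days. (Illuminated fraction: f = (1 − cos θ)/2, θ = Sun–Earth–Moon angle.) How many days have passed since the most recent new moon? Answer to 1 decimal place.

From f = (1 − cos θ)/2: cos θ = 1 − 2×0.24 = 0.520; arccos → 58.7°.
The Moon is waxing (0°–180°), so θ = 58.7° directly.
Age = 29.5 × 58.7°/360° ≈ 4.81 days.

4.8 days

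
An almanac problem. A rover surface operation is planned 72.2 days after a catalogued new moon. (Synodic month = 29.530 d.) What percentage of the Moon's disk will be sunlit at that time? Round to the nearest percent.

97%

72.2 d spans 2 complete synodic months (2 × 29.530 = 59.06 d) plus 13.14 d.
Phase angle: θ = 360°·(13.14 d)/(29.530 d) = 160.2°.
With cos θ = (-0.941), the lit fraction is (1 − (-0.941))/2 ≈ 0.970, so 97%.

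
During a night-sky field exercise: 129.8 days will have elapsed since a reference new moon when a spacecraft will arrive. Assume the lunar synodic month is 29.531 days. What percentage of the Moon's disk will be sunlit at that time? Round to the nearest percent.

129.8 d spans 4 complete synodic months (4 × 29.531 = 118.12 d) plus 11.68 d.
The Moon has covered 11.68/29.531 of its cycle, so θ ≈ 360° × 11.68/29.531 = 142.3°.
cos 142.3° = (-0.792), so f = (1 − (-0.792))/2 = 0.896, so 90%.

90%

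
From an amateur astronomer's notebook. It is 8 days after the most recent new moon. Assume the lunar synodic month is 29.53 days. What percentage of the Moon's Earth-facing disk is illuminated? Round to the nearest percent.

The Moon has covered 8/29.53 of its cycle, so θ ≈ 360° × 8/29.53 = 97.5°.
cos 97.5° = (-0.131), so f = (1 − (-0.131))/2 = 0.566, so 57%.

57%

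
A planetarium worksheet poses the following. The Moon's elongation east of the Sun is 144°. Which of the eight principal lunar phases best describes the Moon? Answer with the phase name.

waxing gibbous

The waxing gibbous sector spans roughly 112°–158°; 144° falls inside it.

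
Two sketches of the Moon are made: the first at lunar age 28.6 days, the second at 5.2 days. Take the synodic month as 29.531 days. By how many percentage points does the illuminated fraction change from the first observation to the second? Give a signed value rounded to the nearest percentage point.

+27 pp

First observation: θ = 360°·28.6/29.531 = 348.7°, so f = 0.010.
Second observation: θ = 63.4°, f = 0.276.
Δf = 0.276 − 0.010 = +0.266, i.e. +27 pp.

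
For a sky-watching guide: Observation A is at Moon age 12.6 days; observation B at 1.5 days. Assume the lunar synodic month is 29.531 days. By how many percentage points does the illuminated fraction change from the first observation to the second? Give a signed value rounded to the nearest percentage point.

-92 pp

First observation: θ = 360°·12.6/29.531 = 153.6°, so f = 0.948.
Second observation: θ = 18.3°, f = 0.025.
Δf = 0.025 − 0.948 = -0.923, i.e. -92 pp.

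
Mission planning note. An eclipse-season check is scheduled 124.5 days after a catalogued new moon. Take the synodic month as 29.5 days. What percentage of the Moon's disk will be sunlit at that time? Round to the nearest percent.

124.5/29.5 = 4.220 lunations, so 4 complete cycles and 6.50 d into the next.
Elongation θ = 360° × 6.50/29.5 ≈ 79.3°.
cos 79.3° = 0.185, so f = (1 − 0.185)/2 = 0.407, so 41%.

41%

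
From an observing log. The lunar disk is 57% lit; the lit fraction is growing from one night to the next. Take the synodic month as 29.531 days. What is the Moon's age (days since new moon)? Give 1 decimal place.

From f = (1 − cos θ)/2: cos θ = 1 − 2×0.57 = -0.140; arccos → 98.0°.
The Moon is waxing (0°–180°), so θ = 98.0° directly.
At 360°/29.531 d per day, 98.0° corresponds to 8.04 days.

8.0 days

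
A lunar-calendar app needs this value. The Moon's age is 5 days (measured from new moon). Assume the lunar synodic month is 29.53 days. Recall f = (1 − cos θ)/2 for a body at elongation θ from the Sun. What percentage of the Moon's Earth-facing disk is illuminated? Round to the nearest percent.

Elongation θ = 360° × 5/29.53 ≈ 61.0°.
With cos θ = 0.485, the lit fraction is (1 − 0.485)/2 ≈ 0.257, so 26%.

26%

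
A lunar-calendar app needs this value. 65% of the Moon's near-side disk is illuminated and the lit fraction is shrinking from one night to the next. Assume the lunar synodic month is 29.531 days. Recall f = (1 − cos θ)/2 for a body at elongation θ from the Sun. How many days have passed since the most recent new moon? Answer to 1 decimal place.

From f = (1 − cos θ)/2: cos θ = 1 − 2×0.65 = -0.300; arccos → 107.5°.
A waning Moon lies in 180°–360°, so θ = 360° − 107.5° = 252.5°.
That fraction of the synodic month is 252.5/360 × 29.531 d ≈ 20.72 d.

20.7 days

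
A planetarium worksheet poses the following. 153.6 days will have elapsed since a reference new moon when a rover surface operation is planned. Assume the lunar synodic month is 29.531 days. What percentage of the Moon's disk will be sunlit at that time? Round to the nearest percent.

35%

Reduce mod P: 153.6 − 5×29.531 = 5.94 d into the current lunation.
Elongation θ = 360° × 5.94/29.531 ≈ 72.5°.
Illuminated fraction = (1 − cos 72.5°)/2 = (1 − 0.301)/2 ≈ 0.349, so 35%.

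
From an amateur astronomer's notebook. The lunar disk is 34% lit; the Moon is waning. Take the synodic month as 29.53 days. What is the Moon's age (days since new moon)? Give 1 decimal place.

cos θ = 1 − 2f = 0.320, giving a principal value of 71.3°.
Since the Moon is past full (waning), take the reflex angle: θ = 360° − 71.3° = 288.7°.
Age = 29.53 × 288.7°/360° ≈ 23.68 days.

23.7 days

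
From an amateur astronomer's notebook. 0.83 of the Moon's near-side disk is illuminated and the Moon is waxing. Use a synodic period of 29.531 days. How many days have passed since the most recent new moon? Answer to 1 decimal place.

10.8 days

Invert f = (1 − cos θ)/2 to get cos θ = 1 − 2(0.83) = -0.660, hence θ₀ = arccos -0.660 = 131.3°.
Before full moon the principal value applies: θ = 131.3°.
Age = 29.531 × 131.3°/360° ≈ 10.77 days.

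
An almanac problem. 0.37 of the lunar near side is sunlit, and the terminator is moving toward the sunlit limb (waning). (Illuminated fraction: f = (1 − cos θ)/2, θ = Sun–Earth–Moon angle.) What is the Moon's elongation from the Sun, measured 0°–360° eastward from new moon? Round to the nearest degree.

Invert f = (1 − cos θ)/2 to get cos θ = 1 − 2(0.37) = 0.260, hence θ₀ = arccos 0.260 = 74.9°.
Waning ⇒ past full, so θ = 360° − 74.9° = 285.1°.

285°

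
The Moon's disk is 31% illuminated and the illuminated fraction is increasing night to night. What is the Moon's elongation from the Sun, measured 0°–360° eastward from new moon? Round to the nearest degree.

68°

Invert f = (1 − cos θ)/2 to get cos θ = 1 − 2(0.31) = 0.380, hence θ₀ = arccos 0.380 = 67.7°.
Waxing ⇒ before full, so θ = 67.7°.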